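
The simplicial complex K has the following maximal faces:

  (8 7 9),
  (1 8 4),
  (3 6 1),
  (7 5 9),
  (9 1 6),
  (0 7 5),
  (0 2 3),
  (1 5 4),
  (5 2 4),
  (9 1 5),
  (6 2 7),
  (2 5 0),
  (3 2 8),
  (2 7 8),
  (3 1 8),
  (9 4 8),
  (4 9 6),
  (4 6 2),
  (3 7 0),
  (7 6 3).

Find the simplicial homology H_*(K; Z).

H_0 ≅ Z,  H_1 ≅ Z ⊕ Z/2,  H_2 = 0.

K has 10 vertices, 30 edges, 20 triangles.
rank ∂_0 = 0, rank ∂_1 = 9 ⇒ b_0 = 10 − 0 − 9 = 1; all invariant factors of ∂_1 are 1 so no torsion. So H_0 ≅ Z.
rank ∂_1 = 9, rank ∂_2 = 20 ⇒ b_1 = 30 − 9 − 20 = 1; ∂_2 has invariant factor(s) [2] giving torsion. So H_1 ≅ Z ⊕ Z/2.
rank ∂_2 = 20, rank ∂_3 = 0 ⇒ b_2 = 20 − 20 − 0 = 0. So H_2 ≅ 0.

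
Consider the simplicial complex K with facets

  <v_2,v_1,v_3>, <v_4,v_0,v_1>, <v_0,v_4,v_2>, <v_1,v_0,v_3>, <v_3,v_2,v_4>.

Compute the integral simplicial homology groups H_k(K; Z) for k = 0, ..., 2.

K has 5 vertices, 10 edges, 5 triangles.
rank ∂_0 = 0, rank ∂_1 = 4 ⇒ b_0 = 5 − 0 − 4 = 1; all invariant factors of ∂_1 are 1 so no torsion. So H_0 ≅ Z.
rank ∂_1 = 4, rank ∂_2 = 5 ⇒ b_1 = 10 − 4 − 5 = 1; all invariant factors of ∂_2 are 1 so no torsion. So H_1 ≅ Z.
rank ∂_2 = 5, rank ∂_3 = 0 ⇒ b_2 = 5 − 5 − 0 = 0. So H_2 ≅ 0.

H_0 ≅ Z,  H_1 ≅ Z,  H_2 = 0.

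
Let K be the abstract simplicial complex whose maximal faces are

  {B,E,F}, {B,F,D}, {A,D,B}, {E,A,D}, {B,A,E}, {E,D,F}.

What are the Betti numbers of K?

b_0 = 1, b_1 = 0, b_2 = 1.

Fix the vertex order A < B < D < E < F and write every simplex with vertices in increasing order. Then dim K = 2 and the simplices of K are:

  0-simplices (5): A, B, D, E, F
  1-simplices (9): AB, AD, AE, BD, BE, BF, DE, DF, EF
  2-simplices (6): ABD, ABE, ADE, BDF, BEF, DEF

Hence C_0 ≅ Z^5, C_1 ≅ Z^9, C_2 ≅ Z^6.

∂_1: C_1 → C_0 sends each edge [p,q] (with p < q) to q − p.
As a 5×9 matrix over Z this has rank 4, with invariant factors (1,1,1,1).

Boundary ∂_2: C_2 → C_1 maps a triangle to the signed sum of its edges. For instance
  ∂ABE = BE − AE + AB,
  ∂BDF = DF − BF + BD.
This gives a 9×6 integer matrix of rank 5; reducing to Smith normal form yields diagonal entries (1,1,1,1,1).

Now H_k = ker ∂_k / im ∂_{k+1}, so:

  H_0: rank C_0 − rank ∂_1 = 5 − 4 = 1, and the invariant factors of ∂_1 are all 1, so H_0 = Z.
  H_1: rank ker ∂_1 − rank ∂_2 = (9 − 4) − 5 = 0, and the invariant factors of ∂_2 are all 1, so H_1 = 0.
  H_2: rank ker ∂_2 − rank ∂_3 = (6 − 5) − 0 = 1, and there is no ∂_3, so H_2 = Z.

As a check, the Euler characteristic is 5 − 9 + 6 = 2, which agrees with 1 − 0 + 1 = 2.

Hence the Betti numbers are b_0 = 1, b_1 = 0, b_2 = 1.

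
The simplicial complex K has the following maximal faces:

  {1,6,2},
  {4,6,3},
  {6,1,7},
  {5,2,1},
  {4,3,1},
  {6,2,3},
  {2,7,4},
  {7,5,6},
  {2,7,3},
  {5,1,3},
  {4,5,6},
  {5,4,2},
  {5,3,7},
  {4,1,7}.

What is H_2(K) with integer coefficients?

H_2 = Z.

Order the vertices as 1 < 2 < 3 < 4 < 5 < 6 < 7. Listing each simplex with vertices in this order, K has dimension 2 with simplices:

  0-simplices (7): [1], [2], [3], [4], [5], [6], [7]
  1-simplices (21): [1,2], [1,3], [1,4], [1,5], [1,6], [1,7], [2,3], [2,4], [2,5], [2,6], [2,7], [3,4], [3,5], [3,6], [3,7], [4,5], [4,6], [4,7], [5,6], [5,7], [6,7]
  2-simplices (14): [1,2,5], [1,2,6], [1,3,4], [1,3,5], [1,4,7], [1,6,7], [2,3,6], [2,3,7], [2,4,5], [2,4,7], [3,4,6], [3,5,7], [4,5,6], [5,6,7]

Hence C_0 ≅ Z^7, C_1 ≅ Z^21, C_2 ≅ Z^14.

The boundary map ∂_1: C_1 → C_0 is given by ∂[p,q] = [q] − [p].
The 7×21 boundary matrix has rank 6 and Smith normal form diag(1,1,1,1,1,1).

Boundary ∂_2: C_2 → C_1 sends each 2-simplex [p,q,r] to [q,r] − [p,r] + [p,q]. For instance
  ∂[1,3,5] = [3,5] − [1,5] + [1,3],
  ∂[1,6,7] = [6,7] − [1,7] + [1,6].
This gives a 21×14 integer matrix of rank 13; reducing to Smith normal form yields diagonal entries (1,1,1,1,1,1,1,1,1,1,1,1,1).

Reading off H_k = ker ∂_k / im ∂_{k+1}:

  H_2: rank ker ∂_2 − rank ∂_3 = (14 − 13) − 0 = 1, and there is no ∂_3, so H_2 ≅ Z.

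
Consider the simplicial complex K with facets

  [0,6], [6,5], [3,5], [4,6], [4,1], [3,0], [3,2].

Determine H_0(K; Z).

H_0 = Z.

We work with the vertex ordering 0 < 1 < 2 < 3 < 4 < 5 < 6. The simplices of K, each written with vertices in increasing order, are:

  0-simplices (7): [0], [1], [2], [3], [4], [5], [6]
  1-simplices (7): [0,3], [0,6], [1,4], [2,3], [3,5], [4,6], [5,6]

Hence C_0 ≅ Z^7, C_1 ≅ Z^7.

The boundary map ∂_1: C_1 → C_0 is given by ∂[p,q] = [q] − [p].
This gives a 7×7 integer matrix of rank 6; reducing to Smith normal form yields diagonal entries (1,1,1,1,1,1).

Computing H_k = (kernel of ∂_k) / (image of ∂_{k+1}):

  H_0: rank C_0 − rank ∂_1 = 7 − 6 = 1, and the invariant factors of ∂_1 are all 1, so H_0 = Z.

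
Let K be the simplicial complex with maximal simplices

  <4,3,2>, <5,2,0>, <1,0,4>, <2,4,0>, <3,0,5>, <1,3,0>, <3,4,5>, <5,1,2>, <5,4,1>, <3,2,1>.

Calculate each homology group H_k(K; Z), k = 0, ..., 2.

Fix the vertex order 0 < 1 < 2 < 3 < 4 < 5 and write every simplex with vertices in increasing order. Then dim K = 2 and the simplices of K are:

  0-simplices (6): [0], [1], [2], [3], [4], [5]
  1-simplices (15): [0,1], [0,2], [0,3], [0,4], [0,5], [1,2], [1,3], [1,4], [1,5], [2,3], [2,4], [2,5], [3,4], [3,5], [4,5]
  2-simplices (10): [0,1,3], [0,1,4], [0,2,4], [0,2,5], [0,3,5], [1,2,3], [1,2,5], [1,4,5], [2,3,4], [3,4,5]

Hence C_0 ≅ Z^6, C_1 ≅ Z^15, C_2 ≅ Z^10.

The boundary map ∂_1: C_1 → C_0 maps an edge to its endpoints' difference, ∂[p,q] = q − p.
The 6×15 boundary matrix has rank 5 and Smith normal form diag(1,1,1,1,1).

∂_2: C_2 → C_1 sends each 2-simplex [p,q,r] to [q,r] − [p,r] + [p,q]. For instance
  ∂[0,2,4] = [2,4] − [0,4] + [0,2],
  ∂[0,3,5] = [3,5] − [0,5] + [0,3].
As a 15×10 matrix over Z this has rank 10, with invariant factors (1,1,1,1,1,1,1,1,1,2).

Now H_k = ker ∂_k / im ∂_{k+1}, so:

  H_0: rank C_0 − rank ∂_1 = 6 − 5 = 1, and the invariant factors of ∂_1 are all 1, so H_0 ≅ Z.
  H_1: rank ker ∂_1 − rank ∂_2 = (15 − 5) − 10 = 0, and ∂_2 has invariant factor 2 > 1, so H_1 ≅ Z_2.
  H_2: rank ker ∂_2 − rank ∂_3 = (10 − 10) − 0 = 0, and there is no ∂_3, so H_2 ≅ 0.

As a check, the Euler characteristic is 6 − 15 + 10 = 1, which agrees with 1 − 0 + 0 = 1.

H_0 ≅ Z,  H_1 ≅ Z_2,  H_2 = 0.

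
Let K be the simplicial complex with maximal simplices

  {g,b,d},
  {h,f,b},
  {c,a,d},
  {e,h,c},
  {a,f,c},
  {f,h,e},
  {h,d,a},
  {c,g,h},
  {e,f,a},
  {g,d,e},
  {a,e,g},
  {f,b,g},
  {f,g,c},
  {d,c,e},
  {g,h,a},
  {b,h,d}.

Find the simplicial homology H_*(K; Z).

H_0 = Z,  H_1 = Z^2,  H_2 = Z.

Fix the vertex order a < b < c < d < e < f < g < h and write every simplex with vertices in increasing order. Then dim K = 2 and the simplices of K are:

  0-simplices (8): a, b, c, d, e, f, g, h
  1-simplices (24): ac, ad, ae, af, ag, ah, bd, bf, bg, bh, cd, ce, cf, cg, ch, de, dg, dh, ef, eg, eh, fg, fh, gh
  2-simplices (16): acd, acf, adh, aef, aeg, agh, bdg, bdh, bfg, bfh, cde, ceh, cfg, cgh, deg, efh

so the chain groups are C_0 ≅ Z^8, C_1 ≅ Z^24, C_2 ≅ Z^16.

The boundary map ∂_1: C_1 → C_0 is given by ∂[p,q] = [q] − [p]. For instance
  ∂bf = f − b.
The resulting 8×24 matrix has rank 7, and its Smith normal form has invariant factors (1,1,1,1,1,1,1).

The boundary map ∂_2: C_2 → C_1 maps a triangle to the signed sum of its edges. For instance
  ∂bfg = fg − bg + bf,
  ∂aeg = eg − ag + ae.
The 24×16 boundary matrix has rank 15 and Smith normal form diag(1,1,1,1,1,1,1,1,1,1,1,1,1,1,1).

Now H_k = ker ∂_k / im ∂_{k+1}, so:

  H_0: rank C_0 − rank ∂_1 = 8 − 7 = 1, and the invariant factors of ∂_1 are all 1, so H_0 ≅ Z.
  H_1: rank ker ∂_1 − rank ∂_2 = (24 − 7) − 15 = 2, and the invariant factors of ∂_2 are all 1, so H_1 ≅ Z^2.
  H_2: rank ker ∂_2 − rank ∂_3 = (16 − 15) − 0 = 1, and there is no ∂_3, so H_2 ≅ Z.

(K is a triangulation of the torus T^2.)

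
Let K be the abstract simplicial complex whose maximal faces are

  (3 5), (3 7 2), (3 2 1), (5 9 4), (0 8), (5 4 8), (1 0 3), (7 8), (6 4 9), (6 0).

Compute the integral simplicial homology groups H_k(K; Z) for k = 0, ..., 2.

H_0 = Z,  H_1 = Z^3,  H_2 = 0.

Take the total order 0 < 1 < 2 < 3 < 4 < 5 < 6 < 7 < 8 < 9 on the vertex set. Then K (dimension 2) consists of the simplices:

  0-simplices (10): [0], [1], [2], [3], [4], [5], [6], [7], [8], [9]
  1-simplices (18): [0,1], [0,3], [0,6], [0,8], [1,2], [1,3], [2,3], [2,7], [3,5], [3,7], [4,5], [4,6], [4,8], [4,9], [5,8], [5,9], [6,9], [7,8]
  2-simplices (6): [0,1,3], [1,2,3], [2,3,7], [4,5,8], [4,5,9], [4,6,9]

giving chain groups C_0 ≅ Z^10, C_1 ≅ Z^18, C_2 ≅ Z^6.

The boundary map ∂_1: C_1 → C_0 sends each edge [p,q] (with p < q) to q − p. For instance
  ∂[3,7] = [7] − [3].
As a 10×18 matrix over Z this has rank 9, with invariant factors (1,1,1,1,1,1,1,1,1).

∂_2: C_2 → C_1 maps a triangle to the signed sum of its edges. For instance
  ∂[4,5,8] = [5,8] − [4,8] + [4,5],
  ∂[1,2,3] = [2,3] − [1,3] + [1,2].
This gives a 18×6 integer matrix of rank 6; reducing to Smith normal form yields diagonal entries (1,1,1,1,1,1).

Reading off H_k = ker ∂_k / im ∂_{k+1}:

  H_0: rank C_0 − rank ∂_1 = 10 − 9 = 1, and the invariant factors of ∂_1 are all 1, so H_0 ≅ Z.
  H_1: rank ker ∂_1 − rank ∂_2 = (18 − 9) − 6 = 3, and the invariant factors of ∂_2 are all 1, so H_1 ≅ Z^3.
  H_2: rank ker ∂_2 − rank ∂_3 = (6 − 6) − 0 = 0, and there is no ∂_3, so H_2 ≅ 0.

As a check, the Euler characteristic is 10 − 18 + 6 = -2, which agrees with 1 − 3 + 0 = -2.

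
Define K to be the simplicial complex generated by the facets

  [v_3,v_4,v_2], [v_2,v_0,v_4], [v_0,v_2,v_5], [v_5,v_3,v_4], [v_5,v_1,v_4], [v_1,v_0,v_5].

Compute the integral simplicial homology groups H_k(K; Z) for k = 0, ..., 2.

Fix the vertex order v_0 < v_1 < v_2 < v_3 < v_4 < v_5 and write every simplex with vertices in increasing order. Then dim K = 2 and the simplices of K are:

  0-simplices (6): [v_0], [v_1], [v_2], [v_3], [v_4], [v_5]
  1-simplices (12): [v_0,v_1], [v_0,v_2], [v_0,v_4], [v_0,v_5], [v_1,v_4], [v_1,v_5], [v_2,v_3], [v_2,v_4], [v_2,v_5], [v_3,v_4], [v_3,v_5], [v_4,v_5]
  2-simplices (6): [v_0,v_1,v_5], [v_0,v_2,v_4], [v_0,v_2,v_5], [v_1,v_4,v_5], [v_2,v_3,v_4], [v_3,v_4,v_5]

Hence C_0 ≅ Z^6, C_1 ≅ Z^12, C_2 ≅ Z^6.

The boundary map ∂_1: C_1 → C_0 is given by ∂[p,q] = [q] − [p].
This gives a 6×12 integer matrix of rank 5; reducing to Smith normal form yields diagonal entries (1,1,1,1,1).

The boundary map ∂_2: C_2 → C_1 maps a triangle to the signed sum of its edges. For instance
  ∂[v_0,v_1,v_5] = [v_1,v_5] − [v_0,v_5] + [v_0,v_1],
  ∂[v_2,v_3,v_4] = [v_3,v_4] − [v_2,v_4] + [v_2,v_3].
The resulting 12×6 matrix has rank 6, and its Smith normal form has invariant factors (1,1,1,1,1,1).

From H_k ≅ ker(∂_k) / im(∂_{k+1}) we obtain:

  H_0: rank C_0 − rank ∂_1 = 6 − 5 = 1, and the invariant factors of ∂_1 are all 1, so H_0 = Z.
  H_1: rank ker ∂_1 − rank ∂_2 = (12 − 5) − 6 = 1, and the invariant factors of ∂_2 are all 1, so H_1 = Z.
  H_2: rank ker ∂_2 − rank ∂_3 = (6 − 6) − 0 = 0, and there is no ∂_3, so H_2 = 0.

H_0 = Z,  H_1 = Z,  H_2 = 0.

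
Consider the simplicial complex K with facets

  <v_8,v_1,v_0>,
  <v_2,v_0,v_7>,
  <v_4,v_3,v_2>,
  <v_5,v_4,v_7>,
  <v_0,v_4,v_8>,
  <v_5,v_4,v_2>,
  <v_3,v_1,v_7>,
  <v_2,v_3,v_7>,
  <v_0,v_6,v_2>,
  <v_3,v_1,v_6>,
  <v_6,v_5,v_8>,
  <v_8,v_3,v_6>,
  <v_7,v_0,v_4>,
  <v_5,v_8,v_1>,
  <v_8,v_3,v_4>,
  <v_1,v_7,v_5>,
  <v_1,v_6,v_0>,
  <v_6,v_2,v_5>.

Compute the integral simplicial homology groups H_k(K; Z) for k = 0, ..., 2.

Order the vertices as v_0 < v_1 < v_2 < v_3 < v_4 < v_5 < v_6 < v_7 < v_8. Listing each simplex with vertices in this order, K has dimension 2 with simplices:

  0-simplices (9): [v_0], [v_1], [v_2], [v_3], [v_4], [v_5], [v_6], [v_7], [v_8]
  1-simplices (27): (27 of them)
  2-simplices (18): (18 of them)

giving chain groups C_0 ≅ Z^9, C_1 ≅ Z^27, C_2 ≅ Z^18.

Boundary ∂_1: C_1 → C_0 maps an edge to its endpoints' difference, ∂[p,q] = q − p. For instance
  ∂[v_6,v_8] = [v_8] − [v_6].
This gives a 9×27 integer matrix of rank 8; reducing to Smith normal form yields diagonal entries (1,1,1,1,1,1,1,1).

The boundary map ∂_2: C_2 → C_1 maps a triangle to the signed sum of its edges. For instance
  ∂[v_2,v_4,v_5] = [v_4,v_5] − [v_2,v_5] + [v_2,v_4],
  ∂[v_5,v_6,v_8] = [v_6,v_8] − [v_5,v_8] + [v_5,v_6].
As a 27×18 matrix over Z this has rank 18, with invariant factors (1,1,1,1,1,1,1,1,1,1,1,1,1,1,1,1,1,2).

Now H_k = ker ∂_k / im ∂_{k+1}, so:

  H_0: rank C_0 − rank ∂_1 = 9 − 8 = 1, and the invariant factors of ∂_1 are all 1, so H_0 = Z.
  H_1: rank ker ∂_1 − rank ∂_2 = (27 − 8) − 18 = 1, and ∂_2 has invariant factor 2 > 1, so H_1 = Z ⊕ Z/2.
  H_2: rank ker ∂_2 − rank ∂_3 = (18 − 18) − 0 = 0, and there is no ∂_3, so H_2 = 0.

H_0 = Z,  H_1 = Z ⊕ Z/2,  H_2 = 0.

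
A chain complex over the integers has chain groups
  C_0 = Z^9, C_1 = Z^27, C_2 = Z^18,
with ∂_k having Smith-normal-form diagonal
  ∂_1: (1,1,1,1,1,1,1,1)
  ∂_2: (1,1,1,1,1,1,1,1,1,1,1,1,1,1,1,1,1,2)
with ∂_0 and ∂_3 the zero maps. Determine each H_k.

H_0 ≅ Z,  H_1 ≅ Z ⊕ Z_2,  H_2 = 0.

H_0: b_0 = 9 − 0 − 8 = 1; torsion from ∂_1 factors > 1: none. So H_0 ≅ Z.
H_1: b_1 = 27 − 8 − 18 = 1; torsion from ∂_2 factors > 1: [2]. So H_1 ≅ Z ⊕ Z_2.
H_2: b_2 = 18 − 18 − 0 = 0; torsion from ∂_3 factors > 1: none. So H_2 ≅ 0.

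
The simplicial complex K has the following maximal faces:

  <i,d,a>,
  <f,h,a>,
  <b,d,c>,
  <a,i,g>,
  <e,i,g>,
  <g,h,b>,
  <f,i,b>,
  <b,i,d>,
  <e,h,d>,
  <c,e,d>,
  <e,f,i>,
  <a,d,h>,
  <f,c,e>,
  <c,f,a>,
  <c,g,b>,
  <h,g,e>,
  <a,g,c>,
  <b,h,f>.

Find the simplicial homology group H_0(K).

H_0 = Z.

Order the vertices as a < b < c < d < e < f < g < h < i. Listing each simplex with vertices in this order, K has dimension 2 with simplices:

  0-simplices (9): a, b, c, d, e, f, g, h, i
  1-simplices (27): ac, ad, af, ag, ah, ai, bc, bd, bf, bg, bh, bi, cd, ce, cf, cg, de, dh, di, ef, eg, eh, ei, fh, fi, gh, gi
  2-simplices (18): acf, acg, adh, adi, afh, agi, bcd, bcg, bdi, bfh, bfi, bgh, cde, cef, deh, efi, egh, egi

so the chain groups are C_0 ≅ Z^9, C_1 ≅ Z^27, C_2 ≅ Z^18.

∂_1: C_1 → C_0 is given by ∂[p,q] = [q] − [p]. For instance
  ∂fh = h − f.
As a 9×27 matrix over Z this has rank 8, with invariant factors (1,1,1,1,1,1,1,1).

Boundary ∂_2: C_2 → C_1 maps a triangle to the signed sum of its edges. For instance
  ∂bgh = gh − bh + bg,
  ∂agi = gi − ai + ag.
As a 27×18 matrix over Z this has rank 17, with invariant factors (1,1,1,1,1,1,1,1,1,1,1,1,1,1,1,1,1).

Now H_k = ker ∂_k / im ∂_{k+1}, so:

  H_0: rank C_0 − rank ∂_1 = 9 − 8 = 1, and the invariant factors of ∂_1 are all 1, so H_0 = Z.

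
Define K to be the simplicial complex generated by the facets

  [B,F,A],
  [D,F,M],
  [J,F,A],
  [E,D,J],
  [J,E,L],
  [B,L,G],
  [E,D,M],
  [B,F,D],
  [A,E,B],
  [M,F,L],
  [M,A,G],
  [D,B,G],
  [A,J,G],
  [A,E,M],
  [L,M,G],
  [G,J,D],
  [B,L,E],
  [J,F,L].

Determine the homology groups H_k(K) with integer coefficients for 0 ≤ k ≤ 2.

Order the vertices as A < B < D < E < F < G < J < L < M. Listing each simplex with vertices in this order, K has dimension 2 with simplices:

  0-simplices (9): A, B, D, E, F, G, J, L, M
  1-simplices (27): AB, AE, AF, AG, AJ, AM, BD, BE, BF, BG, BL, DE, DF, DG, DJ, DM, EJ, EL, EM, FJ, FL, FM, GJ, GL, GM, JL, LM
  2-simplices (18): ABE, ABF, AEM, AFJ, AGJ, AGM, BDF, BDG, BEL, BGL, DEJ, DEM, DFM, DGJ, EJL, FJL, FLM, GLM

giving chain groups C_0 ≅ Z^9, C_1 ≅ Z^27, C_2 ≅ Z^18.

The boundary map ∂_1: C_1 → C_0 sends each edge [p,q] (with p < q) to q − p. For instance
  ∂DG = G − D.
As a 9×27 matrix over Z this has rank 8, with invariant factors (1,1,1,1,1,1,1,1).

∂_2: C_2 → C_1 maps a triangle to the signed sum of its edges. For instance
  ∂BDG = DG − BG + BD,
  ∂FLM = LM − FM + FL.
As a 27×18 matrix over Z this has rank 17, with invariant factors (1,1,1,1,1,1,1,1,1,1,1,1,1,1,1,1,1).

Now H_k = ker ∂_k / im ∂_{k+1}, so:

  H_0: rank C_0 − rank ∂_1 = 9 − 8 = 1, and the invariant factors of ∂_1 are all 1, so H_0 = Z.
  H_1: rank ker ∂_1 − rank ∂_2 = (27 − 8) − 17 = 2, and the invariant factors of ∂_2 are all 1, so H_1 = Z^2.
  H_2: rank ker ∂_2 − rank ∂_3 = (18 − 17) − 0 = 1, and there is no ∂_3, so H_2 = Z.

As a check, the Euler characteristic is 9 − 27 + 18 = 0, which agrees with 1 − 2 + 1 = 0.

H_0 = Z,  H_1 = Z^2,  H_2 = Z.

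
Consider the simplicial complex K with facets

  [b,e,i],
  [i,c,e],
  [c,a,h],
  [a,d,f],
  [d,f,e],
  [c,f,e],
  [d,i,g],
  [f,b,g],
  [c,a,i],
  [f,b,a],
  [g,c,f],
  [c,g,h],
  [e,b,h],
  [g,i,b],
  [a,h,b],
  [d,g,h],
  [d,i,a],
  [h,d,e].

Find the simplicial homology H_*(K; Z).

We work with the vertex ordering a < b < c < d < e < f < g < h < i. The simplices of K, each written with vertices in increasing order, are:

  0-simplices (9): a, b, c, d, e, f, g, h, i
  1-simplices (27): ab, ac, ad, af, ah, ai, be, bf, bg, bh, bi, ce, cf, cg, ch, ci, de, df, dg, dh, di, ef, eh, ei, fg, gh, gi
  2-simplices (18): abf, abh, ach, aci, adf, adi, beh, bei, bfg, bgi, cef, cei, cfg, cgh, def, deh, dgh, dgi

Hence C_0 ≅ Z^9, C_1 ≅ Z^27, C_2 ≅ Z^18.

∂_1: C_1 → C_0 is given by ∂[p,q] = [q] − [p].
This gives a 9×27 integer matrix of rank 8; reducing to Smith normal form yields diagonal entries (1,1,1,1,1,1,1,1).

The boundary map ∂_2: C_2 → C_1 sends each 2-simplex [p,q,r] to [q,r] − [p,r] + [p,q]. For instance
  ∂abf = bf − af + ab,
  ∂bgi = gi − bi + bg.
This gives a 27×18 integer matrix of rank 17; reducing to Smith normal form yields diagonal entries (1,1,1,1,1,1,1,1,1,1,1,1,1,1,1,1,1).

From H_k ≅ ker(∂_k) / im(∂_{k+1}) we obtain:

  H_0: rank C_0 − rank ∂_1 = 9 − 8 = 1, and the invariant factors of ∂_1 are all 1, so H_0 ≅ Z.
  H_1: rank ker ∂_1 − rank ∂_2 = (27 − 8) − 17 = 2, and the invariant factors of ∂_2 are all 1, so H_1 ≅ Z^2.
  H_2: rank ker ∂_2 − rank ∂_3 = (18 − 17) − 0 = 1, and there is no ∂_3, so H_2 ≅ Z.

As a check, the Euler characteristic is 9 − 27 + 18 = 0, which agrees with 1 − 2 + 1 = 0.

H_0 = Z,  H_1 = Z^2,  H_2 = Z.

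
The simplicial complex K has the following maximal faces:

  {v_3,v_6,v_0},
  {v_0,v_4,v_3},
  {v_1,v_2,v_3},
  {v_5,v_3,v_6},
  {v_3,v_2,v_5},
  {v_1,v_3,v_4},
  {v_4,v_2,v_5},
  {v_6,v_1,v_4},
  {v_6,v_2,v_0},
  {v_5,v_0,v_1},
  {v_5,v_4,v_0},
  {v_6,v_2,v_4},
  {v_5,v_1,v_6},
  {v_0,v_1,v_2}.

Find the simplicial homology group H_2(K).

Fix the vertex order v_0 < v_1 < v_2 < v_3 < v_4 < v_5 < v_6 and write every simplex with vertices in increasing order. Then dim K = 2 and the simplices of K are:

  0-simplices (7): [v_0], [v_1], [v_2], [v_3], [v_4], [v_5], [v_6]
  1-simplices (21): (21 of them)
  2-simplices (14): (14 of them)

so the chain groups are C_0 ≅ Z^7, C_1 ≅ Z^21, C_2 ≅ Z^14.

The boundary map ∂_1: C_1 → C_0 sends each edge [p,q] (with p < q) to q − p. For instance
  ∂[v_3,v_4] = [v_4] − [v_3].
The 7×21 boundary matrix has rank 6 and Smith normal form diag(1,1,1,1,1,1).

The boundary map ∂_2: C_2 → C_1 maps a triangle to the signed sum of its edges. For instance
  ∂[v_2,v_4,v_6] = [v_4,v_6] − [v_2,v_6] + [v_2,v_4],
  ∂[v_1,v_3,v_4] = [v_3,v_4] − [v_1,v_4] + [v_1,v_3].
The 21×14 boundary matrix has rank 13 and Smith normal form diag(1,1,1,1,1,1,1,1,1,1,1,1,1).

Now H_k = ker ∂_k / im ∂_{k+1}, so:

  H_2: rank ker ∂_2 − rank ∂_3 = (14 − 13) − 0 = 1, and there is no ∂_3, so H_2 = Z.

(K is a triangulation of the torus T^2.)

H_2 ≅ Z.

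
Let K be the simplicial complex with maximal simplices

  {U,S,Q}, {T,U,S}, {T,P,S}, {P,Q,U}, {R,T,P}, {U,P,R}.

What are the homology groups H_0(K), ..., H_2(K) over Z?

Fix the vertex order P < Q < R < S < T < U and write every simplex with vertices in increasing order. Then dim K = 2 and the simplices of K are:

  0-simplices (6): P, Q, R, S, T, U
  1-simplices (12): PQ, PR, PS, PT, PU, QS, QU, RT, RU, ST, SU, TU
  2-simplices (6): PQU, PRT, PRU, PST, QSU, STU

so the chain groups are C_0 ≅ Z^6, C_1 ≅ Z^12, C_2 ≅ Z^6.

Boundary ∂_1: C_1 → C_0 is given by ∂[p,q] = [q] − [p]. For instance
  ∂PS = S − P.
The 6×12 boundary matrix has rank 5 and Smith normal form diag(1,1,1,1,1).

The boundary map ∂_2: C_2 → C_1 acts by ∂[p,q,r] = [q,r] − [p,r] + [p,q]. For instance
  ∂PST = ST − PT + PS,
  ∂QSU = SU − QU + QS.
As a 12×6 matrix over Z this has rank 6, with invariant factors (1,1,1,1,1,1).

Computing H_k = (kernel of ∂_k) / (image of ∂_{k+1}):

  H_0: rank C_0 − rank ∂_1 = 6 − 5 = 1, and the invariant factors of ∂_1 are all 1, so H_0 ≅ Z.
  H_1: rank ker ∂_1 − rank ∂_2 = (12 − 5) − 6 = 1, and the invariant factors of ∂_2 are all 1, so H_1 ≅ Z.
  H_2: rank ker ∂_2 − rank ∂_3 = (6 − 6) − 0 = 0, and there is no ∂_3, so H_2 ≅ 0.

H_0 = Z,  H_1 = Z,  H_2 = 0.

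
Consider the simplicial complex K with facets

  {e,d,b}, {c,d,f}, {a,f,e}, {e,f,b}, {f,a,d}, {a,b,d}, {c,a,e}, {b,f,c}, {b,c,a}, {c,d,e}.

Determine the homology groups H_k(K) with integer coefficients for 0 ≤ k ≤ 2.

Take the total order a < b < c < d < e < f on the vertex set. Then K (dimension 2) consists of the simplices:

  0-simplices (6): a, b, c, d, e, f
  1-simplices (15): ab, ac, ad, ae, af, bc, bd, be, bf, cd, ce, cf, de, df, ef
  2-simplices (10): abc, abd, ace, adf, aef, bcf, bde, bef, cde, cdf

giving chain groups C_0 ≅ Z^6, C_1 ≅ Z^15, C_2 ≅ Z^10.

The boundary map ∂_1: C_1 → C_0 sends each edge [p,q] (with p < q) to q − p.
As a 6×15 matrix over Z this has rank 5, with invariant factors (1,1,1,1,1).

∂_2: C_2 → C_1 acts by ∂[p,q,r] = [q,r] − [p,r] + [p,q]. For instance
  ∂abc = bc − ac + ab,
  ∂cde = de − ce + cd.
This gives a 15×10 integer matrix of rank 10; reducing to Smith normal form yields diagonal entries (1,1,1,1,1,1,1,1,1,2).

Now H_k = ker ∂_k / im ∂_{k+1}, so:

  H_0: rank C_0 − rank ∂_1 = 6 − 5 = 1, and the invariant factors of ∂_1 are all 1, so H_0 = Z.
  H_1: rank ker ∂_1 − rank ∂_2 = (15 − 5) − 10 = 0, and ∂_2 has invariant factor 2 > 1, so H_1 = Z/2.
  H_2: rank ker ∂_2 − rank ∂_3 = (10 − 10) − 0 = 0, and there is no ∂_3, so H_2 = 0.

(K is a triangulation of the real projective plane RP^2.)

H_0 = Z,  H_1 = Z/2,  H_2 = 0.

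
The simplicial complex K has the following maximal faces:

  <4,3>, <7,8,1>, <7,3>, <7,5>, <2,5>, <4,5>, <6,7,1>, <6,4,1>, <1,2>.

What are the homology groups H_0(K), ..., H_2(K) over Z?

Fix the vertex order 1 < 2 < 3 < 4 < 5 < 6 < 7 < 8 and write every simplex with vertices in increasing order. Then dim K = 2 and the simplices of K are:

  0-simplices (8): [1], [2], [3], [4], [5], [6], [7], [8]
  1-simplices (13): [1,2], [1,4], [1,6], [1,7], [1,8], [2,5], [3,4], [3,7], [4,5], [4,6], [5,7], [6,7], [7,8]
  2-simplices (3): [1,4,6], [1,6,7], [1,7,8]

giving chain groups C_0 ≅ Z^8, C_1 ≅ Z^13, C_2 ≅ Z^3.

Boundary ∂_1: C_1 → C_0 is given by ∂[p,q] = [q] − [p]. For instance
  ∂[3,4] = [4] − [3].
As a 8×13 matrix over Z this has rank 7, with invariant factors (1,1,1,1,1,1,1).

Boundary ∂_2: C_2 → C_1 sends each 2-simplex [p,q,r] to [q,r] − [p,r] + [p,q]. For instance
  ∂[1,7,8] = [7,8] − [1,8] + [1,7],
  ∂[1,4,6] = [4,6] − [1,6] + [1,4].
This gives a 13×3 integer matrix of rank 3; reducing to Smith normal form yields diagonal entries (1,1,1).

Computing H_k = (kernel of ∂_k) / (image of ∂_{k+1}):

  H_0: rank C_0 − rank ∂_1 = 8 − 7 = 1, and the invariant factors of ∂_1 are all 1, so H_0 ≅ Z.
  H_1: rank ker ∂_1 − rank ∂_2 = (13 − 7) − 3 = 3, and the invariant factors of ∂_2 are all 1, so H_1 ≅ Z^3.
  H_2: rank ker ∂_2 − rank ∂_3 = (3 − 3) − 0 = 0, and there is no ∂_3, so H_2 ≅ 0.

H_0 = Z,  H_1 = Z^3,  H_2 = 0.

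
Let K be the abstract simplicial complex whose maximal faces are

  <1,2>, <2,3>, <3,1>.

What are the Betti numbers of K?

We work with the vertex ordering 1 < 2 < 3. The simplices of K, each written with vertices in increasing order, are:

  0-simplices (3): [1], [2], [3]
  1-simplices (3): [1,2], [1,3], [2,3]

Hence C_0 ≅ Z^3, C_1 ≅ Z^3.

Boundary ∂_1: C_1 → C_0 maps an edge to its endpoints' difference, ∂[p,q] = q − p.
The resulting 3×3 matrix has rank 2, and its Smith normal form has invariant factors (1,1).

Computing H_k = (kernel of ∂_k) / (image of ∂_{k+1}):

  H_0: rank C_0 − rank ∂_1 = 3 − 2 = 1, and the invariant factors of ∂_1 are all 1, so H_0 ≅ Z.
  H_1: rank ker ∂_1 − rank ∂_2 = (3 − 2) − 0 = 1, and there is no ∂_2, so H_1 ≅ Z.

Hence the Betti numbers are b_0 = 1, b_1 = 1.

b_0 = 1, b_1 = 1.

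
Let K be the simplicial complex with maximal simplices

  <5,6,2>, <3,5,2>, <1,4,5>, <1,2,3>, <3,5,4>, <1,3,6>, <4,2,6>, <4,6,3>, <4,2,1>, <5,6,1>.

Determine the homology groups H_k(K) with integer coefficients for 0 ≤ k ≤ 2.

K has 6 vertices, 15 edges, 10 triangles.
rank ∂_0 = 0, rank ∂_1 = 5 ⇒ b_0 = 6 − 0 − 5 = 1; all invariant factors of ∂_1 are 1 so no torsion. So H_0 ≅ Z.
rank ∂_1 = 5, rank ∂_2 = 10 ⇒ b_1 = 15 − 5 − 10 = 0; ∂_2 has invariant factor(s) [2] giving torsion. So H_1 ≅ Z/2Z.
rank ∂_2 = 10, rank ∂_3 = 0 ⇒ b_2 = 10 − 10 − 0 = 0. So H_2 ≅ 0.

H_0 = Z,  H_1 = Z/2Z,  H_2 = 0.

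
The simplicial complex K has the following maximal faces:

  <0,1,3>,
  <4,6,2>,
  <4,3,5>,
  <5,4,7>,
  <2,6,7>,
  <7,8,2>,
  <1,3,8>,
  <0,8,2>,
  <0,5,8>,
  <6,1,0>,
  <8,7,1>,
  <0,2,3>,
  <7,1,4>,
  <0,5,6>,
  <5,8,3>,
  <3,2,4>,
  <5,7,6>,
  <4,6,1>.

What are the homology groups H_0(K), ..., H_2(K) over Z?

Order the vertices as 0 < 1 < 2 < 3 < 4 < 5 < 6 < 7 < 8. Listing each simplex with vertices in this order, K has dimension 2 with simplices:

  0-simplices (9): [0], [1], [2], [3], [4], [5], [6], [7], [8]
  1-simplices (27): (27 of them)
  2-simplices (18): [0,1,3], [0,1,6], [0,2,3], [0,2,8], [0,5,6], [0,5,8], [1,3,8], [1,4,6], [1,4,7], [1,7,8], [2,3,4], [2,4,6], [2,6,7], [2,7,8], [3,4,5], [3,5,8], [4,5,7], [5,6,7]

giving chain groups C_0 ≅ Z^9, C_1 ≅ Z^27, C_2 ≅ Z^18.

The boundary map ∂_1: C_1 → C_0 is given by ∂[p,q] = [q] − [p]. For instance
  ∂[5,6] = [6] − [5].
The resulting 9×27 matrix has rank 8, and its Smith normal form has invariant factors (1,1,1,1,1,1,1,1).

Boundary ∂_2: C_2 → C_1 acts by ∂[p,q,r] = [q,r] − [p,r] + [p,q]. For instance
  ∂[3,4,5] = [4,5] − [3,5] + [3,4],
  ∂[0,2,8] = [2,8] − [0,8] + [0,2].
The resulting 27×18 matrix has rank 18, and its Smith normal form has invariant factors (1,1,1,1,1,1,1,1,1,1,1,1,1,1,1,1,1,2).

Reading off H_k = ker ∂_k / im ∂_{k+1}:

  H_0: rank C_0 − rank ∂_1 = 9 − 8 = 1, and the invariant factors of ∂_1 are all 1, so H_0 ≅ Z.
  H_1: rank ker ∂_1 − rank ∂_2 = (27 − 8) − 18 = 1, and ∂_2 has invariant factor 2 > 1, so H_1 ≅ Z ⊕ Z/2Z.
  H_2: rank ker ∂_2 − rank ∂_3 = (18 − 18) − 0 = 0, and there is no ∂_3, so H_2 ≅ 0.

H_0 = Z,  H_1 = Z ⊕ Z/2Z,  H_2 = 0.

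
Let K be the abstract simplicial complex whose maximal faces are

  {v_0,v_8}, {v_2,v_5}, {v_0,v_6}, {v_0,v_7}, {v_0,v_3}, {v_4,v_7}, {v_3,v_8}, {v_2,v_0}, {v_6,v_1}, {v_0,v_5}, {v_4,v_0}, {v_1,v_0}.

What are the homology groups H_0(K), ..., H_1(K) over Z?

We work with the vertex ordering v_0 < v_1 < v_2 < v_3 < v_4 < v_5 < v_6 < v_7 < v_8. The simplices of K, each written with vertices in increasing order, are:

  0-simplices (9): [v_0], [v_1], [v_2], [v_3], [v_4], [v_5], [v_6], [v_7], [v_8]
  1-simplices (12): [v_0,v_1], [v_0,v_2], [v_0,v_3], [v_0,v_4], [v_0,v_5], [v_0,v_6], [v_0,v_7], [v_0,v_8], [v_1,v_6], [v_2,v_5], [v_3,v_8], [v_4,v_7]

giving chain groups C_0 ≅ Z^9, C_1 ≅ Z^12.

∂_1: C_1 → C_0 is given by ∂[p,q] = [q] − [p].
As a 9×12 matrix over Z this has rank 8, with invariant factors (1,1,1,1,1,1,1,1).

From H_k ≅ ker(∂_k) / im(∂_{k+1}) we obtain:

  H_0: rank C_0 − rank ∂_1 = 9 − 8 = 1, and the invariant factors of ∂_1 are all 1, so H_0 ≅ Z.
  H_1: rank ker ∂_1 − rank ∂_2 = (12 − 8) − 0 = 4, and there is no ∂_2, so H_1 ≅ Z^4.

H_0 ≅ Z,  H_1 ≅ Z^4.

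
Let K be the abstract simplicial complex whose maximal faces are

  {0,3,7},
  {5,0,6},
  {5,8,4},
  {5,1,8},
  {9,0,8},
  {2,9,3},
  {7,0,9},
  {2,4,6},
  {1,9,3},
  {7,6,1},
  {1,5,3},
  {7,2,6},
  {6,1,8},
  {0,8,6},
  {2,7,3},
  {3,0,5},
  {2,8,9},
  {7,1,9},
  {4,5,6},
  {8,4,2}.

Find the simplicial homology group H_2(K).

H_2 = 0.

Take the total order 0 < 1 < 2 < 3 < 4 < 5 < 6 < 7 < 8 < 9 on the vertex set. Then K (dimension 2) consists of the simplices:

  0-simplices (10): [0], [1], [2], [3], [4], [5], [6], [7], [8], [9]
  1-simplices (30): (30 of them)
  2-simplices (20): (20 of them)

Hence C_0 ≅ Z^10, C_1 ≅ Z^30, C_2 ≅ Z^20.

∂_1: C_1 → C_0 is given by ∂[p,q] = [q] − [p]. For instance
  ∂[1,9] = [9] − [1].
The resulting 10×30 matrix has rank 9, and its Smith normal form has invariant factors (1,1,1,1,1,1,1,1,1).

∂_2: C_2 → C_1 maps a triangle to the signed sum of its edges. For instance
  ∂[2,4,8] = [4,8] − [2,8] + [2,4],
  ∂[4,5,6] = [5,6] − [4,6] + [4,5].
As a 30×20 matrix over Z this has rank 20, with invariant factors (1,1,1,1,1,1,1,1,1,1,1,1,1,1,1,1,1,1,1,2).

Reading off H_k = ker ∂_k / im ∂_{k+1}:

  H_2: rank ker ∂_2 − rank ∂_3 = (20 − 20) − 0 = 0, and there is no ∂_3, so H_2 = 0.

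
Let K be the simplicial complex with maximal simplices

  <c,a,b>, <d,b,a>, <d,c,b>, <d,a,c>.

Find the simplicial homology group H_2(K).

H_2 = Z.

Order the vertices as a < b < c < d. Listing each simplex with vertices in this order, K has dimension 2 with simplices:

  0-simplices (4): a, b, c, d
  1-simplices (6): ab, ac, ad, bc, bd, cd
  2-simplices (4): abc, abd, acd, bcd

giving chain groups C_0 ≅ Z^4, C_1 ≅ Z^6, C_2 ≅ Z^4.

∂_1: C_1 → C_0 is given by ∂[p,q] = [q] − [p].
As a 4×6 matrix over Z this has rank 3, with invariant factors (1,1,1).

∂_2: C_2 → C_1 maps a triangle to the signed sum of its edges. For instance
  ∂abd = bd − ad + ab,
  ∂acd = cd − ad + ac.
The 6×4 boundary matrix has rank 3 and Smith normal form diag(1,1,1).

Computing H_k = (kernel of ∂_k) / (image of ∂_{k+1}):

  H_2: rank ker ∂_2 − rank ∂_3 = (4 − 3) − 0 = 1, and there is no ∂_3, so H_2 = Z.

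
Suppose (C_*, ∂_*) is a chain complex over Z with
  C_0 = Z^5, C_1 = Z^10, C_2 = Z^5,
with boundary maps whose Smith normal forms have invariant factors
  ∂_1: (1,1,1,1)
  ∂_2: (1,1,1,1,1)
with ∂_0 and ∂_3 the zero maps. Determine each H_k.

H_0: b_0 = 5 − 0 − 4 = 1; torsion from ∂_1 factors > 1: none. So H_0 ≅ Z.
H_1: b_1 = 10 − 4 − 5 = 1; torsion from ∂_2 factors > 1: none. So H_1 ≅ Z.
H_2: b_2 = 5 − 5 − 0 = 0; torsion from ∂_3 factors > 1: none. So H_2 ≅ 0.

H_0 ≅ Z,  H_1 ≅ Z,  H_2 = 0.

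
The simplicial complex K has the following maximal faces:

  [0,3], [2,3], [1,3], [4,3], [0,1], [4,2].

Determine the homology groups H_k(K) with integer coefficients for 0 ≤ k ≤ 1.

Take the total order 0 < 1 < 2 < 3 < 4 on the vertex set. Then K (dimension 1) consists of the simplices:

  0-simplices (5): [0], [1], [2], [3], [4]
  1-simplices (6): [0,1], [0,3], [1,3], [2,3], [2,4], [3,4]

so the chain groups are C_0 ≅ Z^5, C_1 ≅ Z^6.

The boundary map ∂_1: C_1 → C_0 sends each edge [p,q] (with p < q) to q − p. For instance
  ∂[2,3] = [3] − [2].
The 5×6 boundary matrix has rank 4 and Smith normal form diag(1,1,1,1).

From H_k ≅ ker(∂_k) / im(∂_{k+1}) we obtain:

  H_0: rank C_0 − rank ∂_1 = 5 − 4 = 1, and the invariant factors of ∂_1 are all 1, so H_0 = Z.
  H_1: rank ker ∂_1 − rank ∂_2 = (6 − 4) − 0 = 2, and there is no ∂_2, so H_1 = Z^2.

As a check, the Euler characteristic is 5 − 6 = -1, which agrees with 1 − 2 = -1.

H_0 ≅ Z,  H_1 ≅ Z^2.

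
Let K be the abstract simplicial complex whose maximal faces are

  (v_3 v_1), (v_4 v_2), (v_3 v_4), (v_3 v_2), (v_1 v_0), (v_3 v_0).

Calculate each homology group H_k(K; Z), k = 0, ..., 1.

H_0 = Z,  H_1 = Z^2.

K has 5 vertices, 6 edges.
rank ∂_0 = 0, rank ∂_1 = 4 ⇒ b_0 = 5 − 0 − 4 = 1; all invariant factors of ∂_1 are 1 so no torsion. So H_0 ≅ Z.
rank ∂_1 = 4, rank ∂_2 = 0 ⇒ b_1 = 6 − 4 − 0 = 2. So H_1 ≅ Z^2.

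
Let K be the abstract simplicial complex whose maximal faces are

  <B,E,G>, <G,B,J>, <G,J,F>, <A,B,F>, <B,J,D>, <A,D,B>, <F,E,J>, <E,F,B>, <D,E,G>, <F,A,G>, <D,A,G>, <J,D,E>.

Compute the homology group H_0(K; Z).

Fix the vertex order A < B < D < E < F < G < J and write every simplex with vertices in increasing order. Then dim K = 2 and the simplices of K are:

  0-simplices (7): A, B, D, E, F, G, J
  1-simplices (18): AB, AD, AF, AG, BD, BE, BF, BG, BJ, DE, DG, DJ, EF, EG, EJ, FG, FJ, GJ
  2-simplices (12): ABD, ABF, ADG, AFG, BDJ, BEF, BEG, BGJ, DEG, DEJ, EFJ, FGJ

giving chain groups C_0 ≅ Z^7, C_1 ≅ Z^18, C_2 ≅ Z^12.

∂_1: C_1 → C_0 sends each edge [p,q] (with p < q) to q − p. For instance
  ∂AB = B − A.
The resulting 7×18 matrix has rank 6, and its Smith normal form has invariant factors (1,1,1,1,1,1).

The boundary map ∂_2: C_2 → C_1 maps a triangle to the signed sum of its edges. For instance
  ∂BEG = EG − BG + BE,
  ∂AFG = FG − AG + AF.
The resulting 18×12 matrix has rank 12, and its Smith normal form has invariant factors (1,1,1,1,1,1,1,1,1,1,1,2).

Reading off H_k = ker ∂_k / im ∂_{k+1}:

  H_0: rank C_0 − rank ∂_1 = 7 − 6 = 1, and the invariant factors of ∂_1 are all 1, so H_0 ≅ Z.

H_0 ≅ Z.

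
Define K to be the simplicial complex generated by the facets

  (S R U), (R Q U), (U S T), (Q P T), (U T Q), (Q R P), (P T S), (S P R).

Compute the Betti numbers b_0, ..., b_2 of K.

Fix the vertex order P < Q < R < S < T < U and write every simplex with vertices in increasing order. Then dim K = 2 and the simplices of K are:

  0-simplices (6): P, Q, R, S, T, U
  1-simplices (12): PQ, PR, PS, PT, QR, QT, QU, RS, RU, ST, SU, TU
  2-simplices (8): PQR, PQT, PRS, PST, QRU, QTU, RSU, STU

so the chain groups are C_0 ≅ Z^6, C_1 ≅ Z^12, C_2 ≅ Z^8.

The boundary map ∂_1: C_1 → C_0 is given by ∂[p,q] = [q] − [p].
This gives a 6×12 integer matrix of rank 5; reducing to Smith normal form yields diagonal entries (1,1,1,1,1).

∂_2: C_2 → C_1 acts by ∂[p,q,r] = [q,r] − [p,r] + [p,q]. For instance
  ∂QRU = RU − QU + QR,
  ∂PQT = QT − PT + PQ.
This gives a 12×8 integer matrix of rank 7; reducing to Smith normal form yields diagonal entries (1,1,1,1,1,1,1).

From H_k ≅ ker(∂_k) / im(∂_{k+1}) we obtain:

  H_0: rank C_0 − rank ∂_1 = 6 − 5 = 1, and the invariant factors of ∂_1 are all 1, so H_0 = Z.
  H_1: rank ker ∂_1 − rank ∂_2 = (12 − 5) − 7 = 0, and the invariant factors of ∂_2 are all 1, so H_1 = 0.
  H_2: rank ker ∂_2 − rank ∂_3 = (8 − 7) − 0 = 1, and there is no ∂_3, so H_2 = Z.

(K is a triangulation of the 2-sphere S^2.)

Hence the Betti numbers are b_0 = 1, b_1 = 0, b_2 = 1.

b_0 = 1, b_1 = 0, b_2 = 1.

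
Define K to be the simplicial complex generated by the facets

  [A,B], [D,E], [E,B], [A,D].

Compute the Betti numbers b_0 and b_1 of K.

K has 4 vertices, 4 edges.
rank ∂_0 = 0, rank ∂_1 = 3 ⇒ b_0 = 4 − 0 − 3 = 1; all invariant factors of ∂_1 are 1 so no torsion. So H_0 ≅ Z.
rank ∂_1 = 3, rank ∂_2 = 0 ⇒ b_1 = 4 − 3 − 0 = 1. So H_1 ≅ Z.

b_0 = 1, b_1 = 1.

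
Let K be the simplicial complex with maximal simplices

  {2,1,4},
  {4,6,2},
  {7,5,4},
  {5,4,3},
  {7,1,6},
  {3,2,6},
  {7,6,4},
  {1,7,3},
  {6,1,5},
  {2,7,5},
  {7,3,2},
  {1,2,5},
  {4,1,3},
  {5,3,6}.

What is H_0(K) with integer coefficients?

K has 7 vertices, 21 edges, 14 triangles.
rank ∂_0 = 0, rank ∂_1 = 6 ⇒ b_0 = 7 − 0 − 6 = 1; all invariant factors of ∂_1 are 1 so no torsion. So H_0 = Z.

H_0 ≅ Z.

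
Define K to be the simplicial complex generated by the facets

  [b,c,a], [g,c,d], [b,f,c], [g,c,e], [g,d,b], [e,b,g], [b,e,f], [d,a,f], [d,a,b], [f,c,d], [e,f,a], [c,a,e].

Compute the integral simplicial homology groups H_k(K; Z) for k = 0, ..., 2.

Take the total order a < b < c < d < e < f < g on the vertex set. Then K (dimension 2) consists of the simplices:

  0-simplices (7): a, b, c, d, e, f, g
  1-simplices (18): ab, ac, ad, ae, af, bc, bd, be, bf, bg, cd, ce, cf, cg, df, dg, ef, eg
  2-simplices (12): abc, abd, ace, adf, aef, bcf, bdg, bef, beg, cdf, cdg, ceg

so the chain groups are C_0 ≅ Z^7, C_1 ≅ Z^18, C_2 ≅ Z^12.

The boundary map ∂_1: C_1 → C_0 sends each edge [p,q] (with p < q) to q − p. For instance
  ∂ef = f − e.
The resulting 7×18 matrix has rank 6, and its Smith normal form has invariant factors (1,1,1,1,1,1).

The boundary map ∂_2: C_2 → C_1 acts by ∂[p,q,r] = [q,r] − [p,r] + [p,q]. For instance
  ∂bef = ef − bf + be,
  ∂bcf = cf − bf + bc.
The resulting 18×12 matrix has rank 12, and its Smith normal form has invariant factors (1,1,1,1,1,1,1,1,1,1,1,2).

From H_k ≅ ker(∂_k) / im(∂_{k+1}) we obtain:

  H_0: rank C_0 − rank ∂_1 = 7 − 6 = 1, and the invariant factors of ∂_1 are all 1, so H_0 ≅ Z.
  H_1: rank ker ∂_1 − rank ∂_2 = (18 − 6) − 12 = 0, and ∂_2 has invariant factor 2 > 1, so H_1 ≅ Z/2.
  H_2: rank ker ∂_2 − rank ∂_3 = (12 − 12) − 0 = 0, and there is no ∂_3, so H_2 ≅ 0.

H_0 = Z,  H_1 = Z/2,  H_2 = 0.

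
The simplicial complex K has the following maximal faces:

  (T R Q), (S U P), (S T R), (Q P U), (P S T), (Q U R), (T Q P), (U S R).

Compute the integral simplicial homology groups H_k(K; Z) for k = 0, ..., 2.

Order the vertices as P < Q < R < S < T < U. Listing each simplex with vertices in this order, K has dimension 2 with simplices:

  0-simplices (6): P, Q, R, S, T, U
  1-simplices (12): PQ, PS, PT, PU, QR, QT, QU, RS, RT, RU, ST, SU
  2-simplices (8): PQT, PQU, PST, PSU, QRT, QRU, RST, RSU

giving chain groups C_0 ≅ Z^6, C_1 ≅ Z^12, C_2 ≅ Z^8.

∂_1: C_1 → C_0 maps an edge to its endpoints' difference, ∂[p,q] = q − p.
As a 6×12 matrix over Z this has rank 5, with invariant factors (1,1,1,1,1).

The boundary map ∂_2: C_2 → C_1 acts by ∂[p,q,r] = [q,r] − [p,r] + [p,q]. For instance
  ∂QRT = RT − QT + QR,
  ∂RSU = SU − RU + RS.
This gives a 12×8 integer matrix of rank 7; reducing to Smith normal form yields diagonal entries (1,1,1,1,1,1,1).

Now H_k = ker ∂_k / im ∂_{k+1}, so:

  H_0: rank C_0 − rank ∂_1 = 6 − 5 = 1, and the invariant factors of ∂_1 are all 1, so H_0 = Z.
  H_1: rank ker ∂_1 − rank ∂_2 = (12 − 5) − 7 = 0, and the invariant factors of ∂_2 are all 1, so H_1 = 0.
  H_2: rank ker ∂_2 − rank ∂_3 = (8 − 7) − 0 = 1, and there is no ∂_3, so H_2 = Z.

As a check, the Euler characteristic is 6 − 12 + 8 = 2, which agrees with 1 − 0 + 1 = 2.

H_0 ≅ Z,  H_1 = 0,  H_2 ≅ Z.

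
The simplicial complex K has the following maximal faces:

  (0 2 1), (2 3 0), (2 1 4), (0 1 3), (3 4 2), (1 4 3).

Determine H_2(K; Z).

K has 5 vertices, 9 edges, 6 triangles.
rank ∂_2 = 5, rank ∂_3 = 0 ⇒ b_2 = 6 − 5 − 0 = 1. So H_2 ≅ Z.

H_2 ≅ Z.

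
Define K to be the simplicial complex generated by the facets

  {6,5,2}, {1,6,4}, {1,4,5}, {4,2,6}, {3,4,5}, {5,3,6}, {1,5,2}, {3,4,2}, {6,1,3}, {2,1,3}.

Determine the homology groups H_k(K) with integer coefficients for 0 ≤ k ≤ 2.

H_0 = Z,  H_1 = Z/2Z,  H_2 = 0.

Take the total order 1 < 2 < 3 < 4 < 5 < 6 on the vertex set. Then K (dimension 2) consists of the simplices:

  0-simplices (6): [1], [2], [3], [4], [5], [6]
  1-simplices (15): [1,2], [1,3], [1,4], [1,5], [1,6], [2,3], [2,4], [2,5], [2,6], [3,4], [3,5], [3,6], [4,5], [4,6], [5,6]
  2-simplices (10): [1,2,3], [1,2,5], [1,3,6], [1,4,5], [1,4,6], [2,3,4], [2,4,6], [2,5,6], [3,4,5], [3,5,6]

Hence C_0 ≅ Z^6, C_1 ≅ Z^15, C_2 ≅ Z^10.

Boundary ∂_1: C_1 → C_0 maps an edge to its endpoints' difference, ∂[p,q] = q − p. For instance
  ∂[2,4] = [4] − [2].
This gives a 6×15 integer matrix of rank 5; reducing to Smith normal form yields diagonal entries (1,1,1,1,1).

The boundary map ∂_2: C_2 → C_1 sends each 2-simplex [p,q,r] to [q,r] − [p,r] + [p,q]. For instance
  ∂[1,2,5] = [2,5] − [1,5] + [1,2],
  ∂[3,5,6] = [5,6] − [3,6] + [3,5].
As a 15×10 matrix over Z this has rank 10, with invariant factors (1,1,1,1,1,1,1,1,1,2).

Reading off H_k = ker ∂_k / im ∂_{k+1}:

  H_0: rank C_0 − rank ∂_1 = 6 − 5 = 1, and the invariant factors of ∂_1 are all 1, so H_0 ≅ Z.
  H_1: rank ker ∂_1 − rank ∂_2 = (15 − 5) − 10 = 0, and ∂_2 has invariant factor 2 > 1, so H_1 ≅ Z/2Z.
  H_2: rank ker ∂_2 − rank ∂_3 = (10 − 10) − 0 = 0, and there is no ∂_3, so H_2 ≅ 0.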